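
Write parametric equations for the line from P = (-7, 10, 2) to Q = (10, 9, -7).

Direction vector d = Q - P = (10 + 7, 9 - 10, -7 - 2) = (17, -1, -9)
Parametric form r = P + t·d:
x = -7 + 17t, y = 10 - t, z = 2 - 9t

x = -7 + 17t, y = 10 - t, z = 2 - 9t


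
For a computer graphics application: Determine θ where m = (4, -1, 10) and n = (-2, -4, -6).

m·n = 4·(-2) + (-1)·(-4) + 10·(-6) = -8 + 4 - 60 = -64
|m| = √(4² + (-1)² + 10²) = √117 ≈ 10.82
|n| = √((-2)² + (-4)² + (-6)²) = √56 ≈ 7.483
cos θ = (m·n)/(|m||n|) = -64/(10.82·7.483) ≈ -0.7907
θ = arccos(-0.7907) ≈ 142.2°

142.2°


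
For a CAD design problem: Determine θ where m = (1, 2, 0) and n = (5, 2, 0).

m·n = 1·5 + 2·2 + 0·0 = 5 + 4 + 0 = 9
|m| = √(1² + 2² + 0²) = √5 ≈ 2.236
|n| = √(5² + 2² + 0²) = √29 ≈ 5.385
cos θ = (m·n)/(|m||n|) = 9/(2.236·5.385) ≈ 0.7474
θ = arccos(0.7474) ≈ 41.63°

41.63°


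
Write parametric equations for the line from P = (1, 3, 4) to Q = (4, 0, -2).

Direction vector d = Q - P = (4 - 1, 0 - 3, -2 - 4) = (3, -3, -6)
Parametric form r = P + t·d:
x = 1 + 3t, y = 3 - 3t, z = 4 - 6t

x = 1 + 3t, y = 3 - 3t, z = 4 - 6t


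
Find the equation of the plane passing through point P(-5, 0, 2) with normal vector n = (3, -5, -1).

The plane through P with normal n = (a, b, c) satisfies n·(r - P) = 0,
i.e. ax + by + cz = a·x₀ + b·y₀ + c·z₀.
d = 3·(-5) + (-5)·0 + (-1)·2
  = -15 + 0 - 2
  = -17
Equation: 3x - 5y - z = -17

3x - 5y - z = -17


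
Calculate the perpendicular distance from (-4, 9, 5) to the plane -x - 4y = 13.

distance = |a·x₀ + b·y₀ + c·z₀ - d| / √(a² + b² + c²)
  = |(-1)·(-4) + (-4)·9 + 0·5 - 13| / √((-1)² + (-4)² + 0²)
  = |4 - 36 + 0 - 13| / √(1 + 16 + 0)
  = |-45| / √17
  = 45 / 4.123
  ≈ 10.91

10.91


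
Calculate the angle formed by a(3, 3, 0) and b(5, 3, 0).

a·b = 3·5 + 3·3 + 0·0 = 15 + 9 + 0 = 24
|a| = √(3² + 3² + 0²) = √18 ≈ 4.243
|b| = √(5² + 3² + 0²) = √34 ≈ 5.831
cos θ = (a·b)/(|a||b|) = 24/(4.243·5.831) ≈ 0.9701
θ = arccos(0.9701) ≈ 14.04°

14.04°


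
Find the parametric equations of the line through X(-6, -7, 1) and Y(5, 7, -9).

Direction vector d = Y - X = (5 + 6, 7 + 7, -9 - 1) = (11, 14, -10)
Parametric form r = X + t·d:
x = -6 + 11t, y = -7 + 14t, z = 1 - 10t

x = -6 + 11t, y = -7 + 14t, z = 1 - 10t


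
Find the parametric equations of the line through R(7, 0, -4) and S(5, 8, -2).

Direction vector d = S - R = (5 - 7, 8 + 0, -2 + 4) = (-2, 8, 2)
Parametric form r = R + t·d:
x = 7 - 2t, y = 0 + 8t, z = -4 + 2t

x = 7 - 2t, y = 0 + 8t, z = -4 + 2t


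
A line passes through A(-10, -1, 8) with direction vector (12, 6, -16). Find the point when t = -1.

P(t) = A + t·d
  = (-10 + 12·(-1), -1 + 6·(-1), 8 + (-16)·(-1))
  = (-10 - 12, -1 - 6, 8 + 16)
  = (-22, -7, 24)

(-22, -7, 24)


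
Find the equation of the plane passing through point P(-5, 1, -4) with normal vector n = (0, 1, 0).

The plane through P with normal n = (a, b, c) satisfies n·(r - P) = 0,
i.e. ax + by + cz = a·x₀ + b·y₀ + c·z₀.
d = 0·(-5) + 1·1 + 0·(-4)
  = 0 + 1 + 0
  = 1
Equation: y = 1

y = 1


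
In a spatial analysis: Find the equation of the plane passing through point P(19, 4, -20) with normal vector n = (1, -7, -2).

The plane through P with normal n = (a, b, c) satisfies n·(r - P) = 0,
i.e. ax + by + cz = a·x₀ + b·y₀ + c·z₀.
d = 1·19 + (-7)·4 + (-2)·(-20)
  = 19 - 28 + 40
  = 31
Equation: x - 7y - 2z = 31

x - 7y - 2z = 31


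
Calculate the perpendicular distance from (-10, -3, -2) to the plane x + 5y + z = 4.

distance = |a·x₀ + b·y₀ + c·z₀ - d| / √(a² + b² + c²)
  = |1·(-10) + 5·(-3) + 1·(-2) - 4| / √(1² + 5² + 1²)
  = |-10 - 15 - 2 - 4| / √(1 + 25 + 1)
  = |-31| / √27
  = 31 / 5.196
  ≈ 5.966

5.966


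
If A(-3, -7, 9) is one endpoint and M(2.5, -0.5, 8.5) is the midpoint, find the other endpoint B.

B = 2M - A
  = (2·2.5 - (-3), 2·(-0.5) - (-7), 2·8.5 - 9)
  = (5 + 3, -1 + 7, 17 - 9)
  = (8, 6, 8)

(8, 6, 8)


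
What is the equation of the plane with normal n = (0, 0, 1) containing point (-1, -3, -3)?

The plane through P with normal n = (a, b, c) satisfies n·(r - P) = 0,
i.e. ax + by + cz = a·x₀ + b·y₀ + c·z₀.
d = 0·(-1) + 0·(-3) + 1·(-3)
  = 0 + 0 - 3
  = -3
Equation: z = -3

z = -3


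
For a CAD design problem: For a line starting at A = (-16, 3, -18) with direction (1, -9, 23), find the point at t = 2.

P(t) = A + t·d
  = (-16 + 1·2, 3 + (-9)·2, -18 + 23·2)
  = (-16 + 2, 3 - 18, -18 + 46)
  = (-14, -15, 28)

(-14, -15, 28)


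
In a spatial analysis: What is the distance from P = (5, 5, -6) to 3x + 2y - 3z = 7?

distance = |a·x₀ + b·y₀ + c·z₀ - d| / √(a² + b² + c²)
  = |3·5 + 2·5 + (-3)·(-6) - 7| / √(3² + 2² + (-3)²)
  = |15 + 10 + 18 - 7| / √(9 + 4 + 9)
  = |36| / √22
  = 36 / 4.69
  ≈ 7.675

7.675


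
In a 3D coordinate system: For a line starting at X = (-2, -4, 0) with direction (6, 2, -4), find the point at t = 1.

P(t) = X + t·d
  = (-2 + 6·1, -4 + 2·1, 0 + (-4)·1)
  = (-2 + 6, -4 + 2, 0 - 4)
  = (4, -2, -4)

(4, -2, -4)


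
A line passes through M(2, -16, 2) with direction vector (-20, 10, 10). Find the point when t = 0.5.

P(t) = M + t·d
  = (2 + (-20)·0.5, -16 + 10·0.5, 2 + 10·0.5)
  = (2 - 10, -16 + 5, 2 + 5)
  = (-8, -11, 7)

(-8, -11, 7)


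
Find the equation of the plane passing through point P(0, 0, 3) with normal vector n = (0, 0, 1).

The plane through P with normal n = (a, b, c) satisfies n·(r - P) = 0,
i.e. ax + by + cz = a·x₀ + b·y₀ + c·z₀.
d = 0·0 + 0·0 + 1·3
  = 0 + 0 + 3
  = 3
Equation: z = 3

z = 3


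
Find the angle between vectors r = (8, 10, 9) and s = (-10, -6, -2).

r·s = 8·(-10) + 10·(-6) + 9·(-2) = -80 - 60 - 18 = -158
|r| = √(8² + 10² + 9²) = √245 ≈ 15.65
|s| = √((-10)² + (-6)² + (-2)²) = √140 ≈ 11.83
cos θ = (r·s)/(|r||s|) = -158/(15.65·11.83) ≈ -0.8531
θ = arccos(-0.8531) ≈ 148.6°

148.6°


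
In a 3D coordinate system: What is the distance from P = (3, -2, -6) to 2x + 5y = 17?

distance = |a·x₀ + b·y₀ + c·z₀ - d| / √(a² + b² + c²)
  = |2·3 + 5·(-2) + 0·(-6) - 17| / √(2² + 5² + 0²)
  = |6 - 10 + 0 - 17| / √(4 + 25 + 0)
  = |-21| / √29
  = 21 / 5.385
  ≈ 3.9

3.9


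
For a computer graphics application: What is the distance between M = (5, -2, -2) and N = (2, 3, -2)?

d = √[(x₂-x₁)² + (y₂-y₁)² + (z₂-z₁)²]
  = √[(-3)² + 5² + 0²]
  = √[9 + 25 + 0]
  = √34
  ≈ 5.831

5.831


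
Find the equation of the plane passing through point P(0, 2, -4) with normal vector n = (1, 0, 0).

The plane through P with normal n = (a, b, c) satisfies n·(r - P) = 0,
i.e. ax + by + cz = a·x₀ + b·y₀ + c·z₀.
d = 1·0 + 0·2 + 0·(-4)
  = 0 + 0 + 0
  = 0
Equation: x = 0

x = 0


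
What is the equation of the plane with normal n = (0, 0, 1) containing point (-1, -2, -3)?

The plane through P with normal n = (a, b, c) satisfies n·(r - P) = 0,
i.e. ax + by + cz = a·x₀ + b·y₀ + c·z₀.
d = 0·(-1) + 0·(-2) + 1·(-3)
  = 0 + 0 - 3
  = -3
Equation: z = -3

z = -3


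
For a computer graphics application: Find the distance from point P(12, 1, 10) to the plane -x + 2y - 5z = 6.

distance = |a·x₀ + b·y₀ + c·z₀ - d| / √(a² + b² + c²)
  = |(-1)·12 + 2·1 + (-5)·10 - 6| / √((-1)² + 2² + (-5)²)
  = |-12 + 2 - 50 - 6| / √(1 + 4 + 25)
  = |-66| / √30
  = 66 / 5.477
  ≈ 12.05

12.05


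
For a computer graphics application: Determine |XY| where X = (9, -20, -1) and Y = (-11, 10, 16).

d = √[(x₂-x₁)² + (y₂-y₁)² + (z₂-z₁)²]
  = √[(-20)² + 30² + 17²]
  = √[400 + 900 + 289]
  = √1589
  ≈ 39.86

39.86


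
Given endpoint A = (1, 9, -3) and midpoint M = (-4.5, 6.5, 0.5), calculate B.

B = 2M - A
  = (2·(-4.5) - 1, 2·6.5 - 9, 2·0.5 - (-3))
  = (-9 - 1, 13 - 9, 1 + 3)
  = (-10, 4, 4)

(-10, 4, 4)


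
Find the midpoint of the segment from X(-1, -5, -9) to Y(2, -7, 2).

M = ((x₁+x₂)/2, (y₁+y₂)/2, (z₁+z₂)/2)
  = ((-1 + 2)/2, (-5 - 7)/2, (-9 + 2)/2)
  = (1/2, -12/2, -7/2)
  = (0.5, -6, -3.5)

(0.5, -6, -3.5)


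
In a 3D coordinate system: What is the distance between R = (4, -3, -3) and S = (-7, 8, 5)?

d = √[(x₂-x₁)² + (y₂-y₁)² + (z₂-z₁)²]
  = √[(-11)² + 11² + 8²]
  = √[121 + 121 + 64]
  = √306
  ≈ 17.49

17.49


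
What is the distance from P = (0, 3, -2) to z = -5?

distance = |a·x₀ + b·y₀ + c·z₀ - d| / √(a² + b² + c²)
  = |0·0 + 0·3 + 1·(-2) - (-5)| / √(0² + 0² + 1²)
  = |0 + 0 - 2 + 5| / √(0 + 0 + 1)
  = |3| / √1
  = 3 / 1
  ≈ 3

3


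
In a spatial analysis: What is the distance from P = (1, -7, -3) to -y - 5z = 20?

distance = |a·x₀ + b·y₀ + c·z₀ - d| / √(a² + b² + c²)
  = |0·1 + (-1)·(-7) + (-5)·(-3) - 20| / √(0² + (-1)² + (-5)²)
  = |0 + 7 + 15 - 20| / √(0 + 1 + 25)
  = |2| / √26
  = 2 / 5.099
  ≈ 0.3922

0.3922


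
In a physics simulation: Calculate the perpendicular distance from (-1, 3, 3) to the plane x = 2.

distance = |a·x₀ + b·y₀ + c·z₀ - d| / √(a² + b² + c²)
  = |1·(-1) + 0·3 + 0·3 - 2| / √(1² + 0² + 0²)
  = |-1 + 0 + 0 - 2| / √(1 + 0 + 0)
  = |-3| / √1
  = 3 / 1
  ≈ 3

3


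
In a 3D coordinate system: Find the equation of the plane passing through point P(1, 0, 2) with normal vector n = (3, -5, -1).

The plane through P with normal n = (a, b, c) satisfies n·(r - P) = 0,
i.e. ax + by + cz = a·x₀ + b·y₀ + c·z₀.
d = 3·1 + (-5)·0 + (-1)·2
  = 3 + 0 - 2
  = 1
Equation: 3x - 5y - z = 1

3x - 5y - z = 1


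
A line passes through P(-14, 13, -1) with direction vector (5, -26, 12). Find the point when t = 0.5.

P(t) = P + t·d
  = (-14 + 5·0.5, 13 + (-26)·0.5, -1 + 12·0.5)
  = (-14 + 2.5, 13 - 13, -1 + 6)
  = (-11.5, 0, 5)

(-11.5, 0, 5)


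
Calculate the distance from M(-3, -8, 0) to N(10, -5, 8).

d = √[(x₂-x₁)² + (y₂-y₁)² + (z₂-z₁)²]
  = √[13² + 3² + 8²]
  = √[169 + 9 + 64]
  = √242
  ≈ 15.56

15.56


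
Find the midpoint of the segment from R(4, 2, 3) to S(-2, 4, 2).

M = ((x₁+x₂)/2, (y₁+y₂)/2, (z₁+z₂)/2)
  = ((4 - 2)/2, (2 + 4)/2, (3 + 2)/2)
  = (2/2, 6/2, 5/2)
  = (1, 3, 2.5)

(1, 3, 2.5)


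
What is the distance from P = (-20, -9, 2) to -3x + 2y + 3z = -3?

distance = |a·x₀ + b·y₀ + c·z₀ - d| / √(a² + b² + c²)
  = |(-3)·(-20) + 2·(-9) + 3·2 - (-3)| / √((-3)² + 2² + 3²)
  = |60 - 18 + 6 + 3| / √(9 + 4 + 9)
  = |51| / √22
  = 51 / 4.69
  ≈ 10.87

10.87


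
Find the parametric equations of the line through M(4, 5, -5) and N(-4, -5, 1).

Direction vector d = N - M = (-4 - 4, -5 - 5, 1 + 5) = (-8, -10, 6)
Parametric form r = M + t·d:
x = 4 - 8t, y = 5 - 10t, z = -5 + 6t

x = 4 - 8t, y = 5 - 10t, z = -5 + 6t


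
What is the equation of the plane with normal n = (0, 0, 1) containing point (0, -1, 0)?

The plane through P with normal n = (a, b, c) satisfies n·(r - P) = 0,
i.e. ax + by + cz = a·x₀ + b·y₀ + c·z₀.
d = 0·0 + 0·(-1) + 1·0
  = 0 + 0 + 0
  = 0
Equation: z = 0

z = 0


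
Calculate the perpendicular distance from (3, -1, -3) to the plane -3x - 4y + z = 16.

distance = |a·x₀ + b·y₀ + c·z₀ - d| / √(a² + b² + c²)
  = |(-3)·3 + (-4)·(-1) + 1·(-3) - 16| / √((-3)² + (-4)² + 1²)
  = |-9 + 4 - 3 - 16| / √(9 + 16 + 1)
  = |-24| / √26
  = 24 / 5.099
  ≈ 4.707

4.707


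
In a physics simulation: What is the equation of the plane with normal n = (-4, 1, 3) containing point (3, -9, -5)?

The plane through P with normal n = (a, b, c) satisfies n·(r - P) = 0,
i.e. ax + by + cz = a·x₀ + b·y₀ + c·z₀.
d = (-4)·3 + 1·(-9) + 3·(-5)
  = -12 - 9 - 15
  = -36
Equation: -4x + y + 3z = -36

-4x + y + 3z = -36


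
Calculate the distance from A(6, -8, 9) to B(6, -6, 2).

d = √[(x₂-x₁)² + (y₂-y₁)² + (z₂-z₁)²]
  = √[0² + 2² + (-7)²]
  = √[0 + 4 + 49]
  = √53
  ≈ 7.28

7.28


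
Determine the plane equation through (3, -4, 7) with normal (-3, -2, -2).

The plane through P with normal n = (a, b, c) satisfies n·(r - P) = 0,
i.e. ax + by + cz = a·x₀ + b·y₀ + c·z₀.
d = (-3)·3 + (-2)·(-4) + (-2)·7
  = -9 + 8 - 14
  = -15
Equation: -3x - 2y - 2z = -15

-3x - 2y - 2z = -15


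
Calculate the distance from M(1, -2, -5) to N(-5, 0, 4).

d = √[(x₂-x₁)² + (y₂-y₁)² + (z₂-z₁)²]
  = √[(-6)² + 2² + 9²]
  = √[36 + 4 + 81]
  = √121
  ≈ 11

11


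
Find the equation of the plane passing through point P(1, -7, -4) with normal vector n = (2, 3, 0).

The plane through P with normal n = (a, b, c) satisfies n·(r - P) = 0,
i.e. ax + by + cz = a·x₀ + b·y₀ + c·z₀.
d = 2·1 + 3·(-7) + 0·(-4)
  = 2 - 21 + 0
  = -19
Equation: 2x + 3y = -19

2x + 3y = -19


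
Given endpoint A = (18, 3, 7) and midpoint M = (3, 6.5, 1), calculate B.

B = 2M - A
  = (2·3 - 18, 2·6.5 - 3, 2·1 - 7)
  = (6 - 18, 13 - 3, 2 - 7)
  = (-12, 10, -5)

(-12, 10, -5)


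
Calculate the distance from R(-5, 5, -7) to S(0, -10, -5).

d = √[(x₂-x₁)² + (y₂-y₁)² + (z₂-z₁)²]
  = √[5² + (-15)² + 2²]
  = √[25 + 225 + 4]
  = √254
  ≈ 15.94

15.94


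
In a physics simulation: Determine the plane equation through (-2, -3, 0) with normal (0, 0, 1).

The plane through P with normal n = (a, b, c) satisfies n·(r - P) = 0,
i.e. ax + by + cz = a·x₀ + b·y₀ + c·z₀.
d = 0·(-2) + 0·(-3) + 1·0
  = 0 + 0 + 0
  = 0
Equation: z = 0

z = 0


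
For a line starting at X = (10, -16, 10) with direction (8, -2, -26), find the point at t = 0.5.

P(t) = X + t·d
  = (10 + 8·0.5, -16 + (-2)·0.5, 10 + (-26)·0.5)
  = (10 + 4, -16 - 1, 10 - 13)
  = (14, -17, -3)

(14, -17, -3)


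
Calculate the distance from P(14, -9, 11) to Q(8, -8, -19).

d = √[(x₂-x₁)² + (y₂-y₁)² + (z₂-z₁)²]
  = √[(-6)² + 1² + (-30)²]
  = √[36 + 1 + 900]
  = √937
  ≈ 30.61

30.61


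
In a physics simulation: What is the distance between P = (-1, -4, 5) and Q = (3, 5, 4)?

d = √[(x₂-x₁)² + (y₂-y₁)² + (z₂-z₁)²]
  = √[4² + 9² + (-1)²]
  = √[16 + 81 + 1]
  = √98
  ≈ 9.899

9.899


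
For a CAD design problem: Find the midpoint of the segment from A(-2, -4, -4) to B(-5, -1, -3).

M = ((x₁+x₂)/2, (y₁+y₂)/2, (z₁+z₂)/2)
  = ((-2 - 5)/2, (-4 - 1)/2, (-4 - 3)/2)
  = (-7/2, -5/2, -7/2)
  = (-3.5, -2.5, -3.5)

(-3.5, -2.5, -3.5)


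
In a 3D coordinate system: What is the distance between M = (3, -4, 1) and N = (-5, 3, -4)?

d = √[(x₂-x₁)² + (y₂-y₁)² + (z₂-z₁)²]
  = √[(-8)² + 7² + (-5)²]
  = √[64 + 49 + 25]
  = √138
  ≈ 11.75

11.75


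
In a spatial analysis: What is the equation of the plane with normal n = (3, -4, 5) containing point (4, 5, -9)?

The plane through P with normal n = (a, b, c) satisfies n·(r - P) = 0,
i.e. ax + by + cz = a·x₀ + b·y₀ + c·z₀.
d = 3·4 + (-4)·5 + 5·(-9)
  = 12 - 20 - 45
  = -53
Equation: 3x - 4y + 5z = -53

3x - 4y + 5z = -53


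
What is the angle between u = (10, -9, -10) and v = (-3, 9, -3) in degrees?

u·v = 10·(-3) + (-9)·9 + (-10)·(-3) = -30 - 81 + 30 = -81
|u| = √(10² + (-9)² + (-10)²) = √281 ≈ 16.76
|v| = √((-3)² + 9² + (-3)²) = √99 ≈ 9.95
cos θ = (u·v)/(|u||v|) = -81/(16.76·9.95) ≈ -0.4856
θ = arccos(-0.4856) ≈ 119.1°

119.1°


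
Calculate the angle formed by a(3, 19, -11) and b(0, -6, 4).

a·b = 3·0 + 19·(-6) + (-11)·4 = 0 - 114 - 44 = -158
|a| = √(3² + 19² + (-11)²) = √491 ≈ 22.16
|b| = √(0² + (-6)² + 4²) = √52 ≈ 7.211
cos θ = (a·b)/(|a||b|) = -158/(22.16·7.211) ≈ -0.9888
θ = arccos(-0.9888) ≈ 171.4°

171.4°


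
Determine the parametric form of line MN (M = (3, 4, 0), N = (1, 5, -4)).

Direction vector d = N - M = (1 - 3, 5 - 4, -4 + 0) = (-2, 1, -4)
Parametric form r = M + t·d:
x = 3 - 2t, y = 4 + t, z = 0 - 4t

x = 3 - 2t, y = 4 + t, z = 0 - 4t


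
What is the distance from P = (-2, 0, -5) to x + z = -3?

distance = |a·x₀ + b·y₀ + c·z₀ - d| / √(a² + b² + c²)
  = |1·(-2) + 0·0 + 1·(-5) - (-3)| / √(1² + 0² + 1²)
  = |-2 + 0 - 5 + 3| / √(1 + 0 + 1)
  = |-4| / √2
  = 4 / 1.414
  ≈ 2.828

2.828


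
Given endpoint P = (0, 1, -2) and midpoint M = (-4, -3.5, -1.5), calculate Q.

Q = 2M - P
  = (2·(-4) - 0, 2·(-3.5) - 1, 2·(-1.5) - (-2))
  = (-8 + 0, -7 - 1, -3 + 2)
  = (-8, -8, -1)

(-8, -8, -1)


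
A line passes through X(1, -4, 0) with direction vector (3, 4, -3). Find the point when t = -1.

P(t) = X + t·d
  = (1 + 3·(-1), -4 + 4·(-1), 0 + (-3)·(-1))
  = (1 - 3, -4 - 4, 0 + 3)
  = (-2, -8, 3)

(-2, -8, 3)


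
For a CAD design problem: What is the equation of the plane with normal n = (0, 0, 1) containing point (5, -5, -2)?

The plane through P with normal n = (a, b, c) satisfies n·(r - P) = 0,
i.e. ax + by + cz = a·x₀ + b·y₀ + c·z₀.
d = 0·5 + 0·(-5) + 1·(-2)
  = 0 + 0 - 2
  = -2
Equation: z = -2

z = -2


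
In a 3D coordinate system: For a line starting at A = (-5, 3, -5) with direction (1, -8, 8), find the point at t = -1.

P(t) = A + t·d
  = (-5 + 1·(-1), 3 + (-8)·(-1), -5 + 8·(-1))
  = (-5 - 1, 3 + 8, -5 - 8)
  = (-6, 11, -13)

(-6, 11, -13)


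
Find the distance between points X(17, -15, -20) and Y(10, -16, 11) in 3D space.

d = √[(x₂-x₁)² + (y₂-y₁)² + (z₂-z₁)²]
  = √[(-7)² + (-1)² + 31²]
  = √[49 + 1 + 961]
  = √1011
  ≈ 31.8

31.8


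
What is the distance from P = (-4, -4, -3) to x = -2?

distance = |a·x₀ + b·y₀ + c·z₀ - d| / √(a² + b² + c²)
  = |1·(-4) + 0·(-4) + 0·(-3) - (-2)| / √(1² + 0² + 0²)
  = |-4 + 0 + 0 + 2| / √(1 + 0 + 0)
  = |-2| / √1
  = 2 / 1
  ≈ 2

2


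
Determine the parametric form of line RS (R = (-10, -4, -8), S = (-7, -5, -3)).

Direction vector d = S - R = (-7 + 10, -5 + 4, -3 + 8) = (3, -1, 5)
Parametric form r = R + t·d:
x = -10 + 3t, y = -4 - t, z = -8 + 5t

x = -10 + 3t, y = -4 - t, z = -8 + 5t


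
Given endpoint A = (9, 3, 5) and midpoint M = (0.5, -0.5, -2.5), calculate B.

B = 2M - A
  = (2·0.5 - 9, 2·(-0.5) - 3, 2·(-2.5) - 5)
  = (1 - 9, -1 - 3, -5 - 5)
  = (-8, -4, -10)

(-8, -4, -10)


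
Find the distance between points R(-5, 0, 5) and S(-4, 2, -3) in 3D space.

d = √[(x₂-x₁)² + (y₂-y₁)² + (z₂-z₁)²]
  = √[1² + 2² + (-8)²]
  = √[1 + 4 + 64]
  = √69
  ≈ 8.307

8.307


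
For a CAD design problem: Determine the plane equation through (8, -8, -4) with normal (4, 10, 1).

The plane through P with normal n = (a, b, c) satisfies n·(r - P) = 0,
i.e. ax + by + cz = a·x₀ + b·y₀ + c·z₀.
d = 4·8 + 10·(-8) + 1·(-4)
  = 32 - 80 - 4
  = -52
Equation: 4x + 10y + z = -52

4x + 10y + z = -52


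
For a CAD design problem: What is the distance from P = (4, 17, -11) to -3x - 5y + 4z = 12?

distance = |a·x₀ + b·y₀ + c·z₀ - d| / √(a² + b² + c²)
  = |(-3)·4 + (-5)·17 + 4·(-11) - 12| / √((-3)² + (-5)² + 4²)
  = |-12 - 85 - 44 - 12| / √(9 + 25 + 16)
  = |-153| / √50
  = 153 / 7.071
  ≈ 21.64

21.64


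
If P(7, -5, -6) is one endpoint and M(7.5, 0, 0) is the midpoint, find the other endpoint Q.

Q = 2M - P
  = (2·7.5 - 7, 2·0 - (-5), 2·0 - (-6))
  = (15 - 7, 0 + 5, 0 + 6)
  = (8, 5, 6)

(8, 5, 6)


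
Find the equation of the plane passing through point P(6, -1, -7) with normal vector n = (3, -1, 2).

The plane through P with normal n = (a, b, c) satisfies n·(r - P) = 0,
i.e. ax + by + cz = a·x₀ + b·y₀ + c·z₀.
d = 3·6 + (-1)·(-1) + 2·(-7)
  = 18 + 1 - 14
  = 5
Equation: 3x - y + 2z = 5

3x - y + 2z = 5


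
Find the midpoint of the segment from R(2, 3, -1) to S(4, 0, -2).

M = ((x₁+x₂)/2, (y₁+y₂)/2, (z₁+z₂)/2)
  = ((2 + 4)/2, (3 + 0)/2, (-1 - 2)/2)
  = (6/2, 3/2, -3/2)
  = (3, 1.5, -1.5)

(3, 1.5, -1.5)


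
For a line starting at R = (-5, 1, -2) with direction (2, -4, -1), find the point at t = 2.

P(t) = R + t·d
  = (-5 + 2·2, 1 + (-4)·2, -2 + (-1)·2)
  = (-5 + 4, 1 - 8, -2 - 2)
  = (-1, -7, -4)

(-1, -7, -4)


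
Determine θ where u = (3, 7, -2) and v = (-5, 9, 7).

u·v = 3·(-5) + 7·9 + (-2)·7 = -15 + 63 - 14 = 34
|u| = √(3² + 7² + (-2)²) = √62 ≈ 7.874
|v| = √((-5)² + 9² + 7²) = √155 ≈ 12.45
cos θ = (u·v)/(|u||v|) = 34/(7.874·12.45) ≈ 0.3468
θ = arccos(0.3468) ≈ 69.71°

69.71°


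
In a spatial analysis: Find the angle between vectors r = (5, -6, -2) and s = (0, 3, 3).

r·s = 5·0 + (-6)·3 + (-2)·3 = 0 - 18 - 6 = -24
|r| = √(5² + (-6)² + (-2)²) = √65 ≈ 8.062
|s| = √(0² + 3² + 3²) = √18 ≈ 4.243
cos θ = (r·s)/(|r||s|) = -24/(8.062·4.243) ≈ -0.7016
θ = arccos(-0.7016) ≈ 134.6°

134.6°


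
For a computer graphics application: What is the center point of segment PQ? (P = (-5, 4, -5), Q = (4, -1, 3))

M = ((x₁+x₂)/2, (y₁+y₂)/2, (z₁+z₂)/2)
  = ((-5 + 4)/2, (4 - 1)/2, (-5 + 3)/2)
  = (-1/2, 3/2, -2/2)
  = (-0.5, 1.5, -1)

(-0.5, 1.5, -1)


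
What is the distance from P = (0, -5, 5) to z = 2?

distance = |a·x₀ + b·y₀ + c·z₀ - d| / √(a² + b² + c²)
  = |0·0 + 0·(-5) + 1·5 - 2| / √(0² + 0² + 1²)
  = |0 + 0 + 5 - 2| / √(0 + 0 + 1)
  = |3| / √1
  = 3 / 1
  ≈ 3

3


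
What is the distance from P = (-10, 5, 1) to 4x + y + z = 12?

distance = |a·x₀ + b·y₀ + c·z₀ - d| / √(a² + b² + c²)
  = |4·(-10) + 1·5 + 1·1 - 12| / √(4² + 1² + 1²)
  = |-40 + 5 + 1 - 12| / √(16 + 1 + 1)
  = |-46| / √18
  = 46 / 4.243
  ≈ 10.84

10.84


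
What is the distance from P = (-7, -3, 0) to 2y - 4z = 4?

distance = |a·x₀ + b·y₀ + c·z₀ - d| / √(a² + b² + c²)
  = |0·(-7) + 2·(-3) + (-4)·0 - 4| / √(0² + 2² + (-4)²)
  = |0 - 6 + 0 - 4| / √(0 + 4 + 16)
  = |-10| / √20
  = 10 / 4.472
  ≈ 2.236

2.236


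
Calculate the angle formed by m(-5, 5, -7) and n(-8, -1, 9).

m·n = (-5)·(-8) + 5·(-1) + (-7)·9 = 40 - 5 - 63 = -28
|m| = √((-5)² + 5² + (-7)²) = √99 ≈ 9.95
|n| = √((-8)² + (-1)² + 9²) = √146 ≈ 12.08
cos θ = (m·n)/(|m||n|) = -28/(9.95·12.08) ≈ -0.2329
θ = arccos(-0.2329) ≈ 103.5°

103.5°


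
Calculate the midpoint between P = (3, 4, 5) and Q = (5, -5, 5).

M = ((x₁+x₂)/2, (y₁+y₂)/2, (z₁+z₂)/2)
  = ((3 + 5)/2, (4 - 5)/2, (5 + 5)/2)
  = (8/2, -1/2, 10/2)
  = (4, -0.5, 5)

(4, -0.5, 5)


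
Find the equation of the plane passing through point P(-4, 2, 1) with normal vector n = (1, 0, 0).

The plane through P with normal n = (a, b, c) satisfies n·(r - P) = 0,
i.e. ax + by + cz = a·x₀ + b·y₀ + c·z₀.
d = 1·(-4) + 0·2 + 0·1
  = -4 + 0 + 0
  = -4
Equation: x = -4

x = -4


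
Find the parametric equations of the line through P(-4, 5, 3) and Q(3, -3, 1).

Direction vector d = Q - P = (3 + 4, -3 - 5, 1 - 3) = (7, -8, -2)
Parametric form r = P + t·d:
x = -4 + 7t, y = 5 - 8t, z = 3 - 2t

x = -4 + 7t, y = 5 - 8t, z = 3 - 2t


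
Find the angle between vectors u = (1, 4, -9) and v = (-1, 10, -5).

u·v = 1·(-1) + 4·10 + (-9)·(-5) = -1 + 40 + 45 = 84
|u| = √(1² + 4² + (-9)²) = √98 ≈ 9.899
|v| = √((-1)² + 10² + (-5)²) = √126 ≈ 11.22
cos θ = (u·v)/(|u||v|) = 84/(9.899·11.22) ≈ 0.7559
θ = arccos(0.7559) ≈ 40.89°

40.89°


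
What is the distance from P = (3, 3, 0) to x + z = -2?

distance = |a·x₀ + b·y₀ + c·z₀ - d| / √(a² + b² + c²)
  = |1·3 + 0·3 + 1·0 - (-2)| / √(1² + 0² + 1²)
  = |3 + 0 + 0 + 2| / √(1 + 0 + 1)
  = |5| / √2
  = 5 / 1.414
  ≈ 3.536

3.536


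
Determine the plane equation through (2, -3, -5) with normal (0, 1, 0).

The plane through P with normal n = (a, b, c) satisfies n·(r - P) = 0,
i.e. ax + by + cz = a·x₀ + b·y₀ + c·z₀.
d = 0·2 + 1·(-3) + 0·(-5)
  = 0 - 3 + 0
  = -3
Equation: y = -3

y = -3


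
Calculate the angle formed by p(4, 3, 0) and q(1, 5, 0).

p·q = 4·1 + 3·5 + 0·0 = 4 + 15 + 0 = 19
|p| = √(4² + 3² + 0²) = √25 ≈ 5
|q| = √(1² + 5² + 0²) = √26 ≈ 5.099
cos θ = (p·q)/(|p||q|) = 19/(5·5.099) ≈ 0.7452
θ = arccos(0.7452) ≈ 41.82°

41.82°


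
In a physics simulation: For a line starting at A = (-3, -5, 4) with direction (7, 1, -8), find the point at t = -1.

P(t) = A + t·d
  = (-3 + 7·(-1), -5 + 1·(-1), 4 + (-8)·(-1))
  = (-3 - 7, -5 - 1, 4 + 8)
  = (-10, -6, 12)

(-10, -6, 12)


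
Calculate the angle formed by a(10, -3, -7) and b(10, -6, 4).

a·b = 10·10 + (-3)·(-6) + (-7)·4 = 100 + 18 - 28 = 90
|a| = √(10² + (-3)² + (-7)²) = √158 ≈ 12.57
|b| = √(10² + (-6)² + 4²) = √152 ≈ 12.33
cos θ = (a·b)/(|a||b|) = 90/(12.57·12.33) ≈ 0.5808
θ = arccos(0.5808) ≈ 54.5°

54.5°


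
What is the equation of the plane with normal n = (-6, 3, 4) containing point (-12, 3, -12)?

The plane through P with normal n = (a, b, c) satisfies n·(r - P) = 0,
i.e. ax + by + cz = a·x₀ + b·y₀ + c·z₀.
d = (-6)·(-12) + 3·3 + 4·(-12)
  = 72 + 9 - 48
  = 33
Equation: -6x + 3y + 4z = 33

-6x + 3y + 4z = 33


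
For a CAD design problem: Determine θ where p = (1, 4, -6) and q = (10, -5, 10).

p·q = 1·10 + 4·(-5) + (-6)·10 = 10 - 20 - 60 = -70
|p| = √(1² + 4² + (-6)²) = √53 ≈ 7.28
|q| = √(10² + (-5)² + 10²) = √225 ≈ 15
cos θ = (p·q)/(|p||q|) = -70/(7.28·15) ≈ -0.641
θ = arccos(-0.641) ≈ 129.9°

129.9°


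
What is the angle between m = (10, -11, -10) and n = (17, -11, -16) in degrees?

m·n = 10·17 + (-11)·(-11) + (-10)·(-16) = 170 + 121 + 160 = 451
|m| = √(10² + (-11)² + (-10)²) = √321 ≈ 17.92
|n| = √(17² + (-11)² + (-16)²) = √666 ≈ 25.81
cos θ = (m·n)/(|m||n|) = 451/(17.92·25.81) ≈ 0.9754
θ = arccos(0.9754) ≈ 12.73°

12.73°


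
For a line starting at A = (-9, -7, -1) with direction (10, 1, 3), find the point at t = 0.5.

P(t) = A + t·d
  = (-9 + 10·0.5, -7 + 1·0.5, -1 + 3·0.5)
  = (-9 + 5, -7 + 0.5, -1 + 1.5)
  = (-4, -6.5, 0.5)

(-4, -6.5, 0.5)


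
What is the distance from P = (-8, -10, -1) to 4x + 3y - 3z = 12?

distance = |a·x₀ + b·y₀ + c·z₀ - d| / √(a² + b² + c²)
  = |4·(-8) + 3·(-10) + (-3)·(-1) - 12| / √(4² + 3² + (-3)²)
  = |-32 - 30 + 3 - 12| / √(16 + 9 + 9)
  = |-71| / √34
  = 71 / 5.831
  ≈ 12.18

12.18


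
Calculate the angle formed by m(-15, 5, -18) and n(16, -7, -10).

m·n = (-15)·16 + 5·(-7) + (-18)·(-10) = -240 - 35 + 180 = -95
|m| = √((-15)² + 5² + (-18)²) = √574 ≈ 23.96
|n| = √(16² + (-7)² + (-10)²) = √405 ≈ 20.12
cos θ = (m·n)/(|m||n|) = -95/(23.96·20.12) ≈ -0.197
θ = arccos(-0.197) ≈ 101.4°

101.4°


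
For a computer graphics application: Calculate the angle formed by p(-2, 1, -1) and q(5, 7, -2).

p·q = (-2)·5 + 1·7 + (-1)·(-2) = -10 + 7 + 2 = -1
|p| = √((-2)² + 1² + (-1)²) = √6 ≈ 2.449
|q| = √(5² + 7² + (-2)²) = √78 ≈ 8.832
cos θ = (p·q)/(|p||q|) = -1/(2.449·8.832) ≈ -0.04623
θ = arccos(-0.04623) ≈ 92.65°

92.65°


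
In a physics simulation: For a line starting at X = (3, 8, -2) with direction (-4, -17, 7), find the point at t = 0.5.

P(t) = X + t·d
  = (3 + (-4)·0.5, 8 + (-17)·0.5, -2 + 7·0.5)
  = (3 - 2, 8 - 8.5, -2 + 3.5)
  = (1, -0.5, 1.5)

(1, -0.5, 1.5)


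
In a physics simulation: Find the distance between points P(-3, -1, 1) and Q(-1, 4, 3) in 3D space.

d = √[(x₂-x₁)² + (y₂-y₁)² + (z₂-z₁)²]
  = √[2² + 5² + 2²]
  = √[4 + 25 + 4]
  = √33
  ≈ 5.745

5.745


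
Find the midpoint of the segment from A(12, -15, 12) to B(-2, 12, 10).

M = ((x₁+x₂)/2, (y₁+y₂)/2, (z₁+z₂)/2)
  = ((12 - 2)/2, (-15 + 12)/2, (12 + 10)/2)
  = (10/2, -3/2, 22/2)
  = (5, -1.5, 11)

(5, -1.5, 11)


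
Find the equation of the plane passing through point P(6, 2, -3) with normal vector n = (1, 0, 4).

The plane through P with normal n = (a, b, c) satisfies n·(r - P) = 0,
i.e. ax + by + cz = a·x₀ + b·y₀ + c·z₀.
d = 1·6 + 0·2 + 4·(-3)
  = 6 + 0 - 12
  = -6
Equation: x + 4z = -6

x + 4z = -6


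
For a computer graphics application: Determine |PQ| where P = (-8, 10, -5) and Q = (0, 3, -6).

d = √[(x₂-x₁)² + (y₂-y₁)² + (z₂-z₁)²]
  = √[8² + (-7)² + (-1)²]
  = √[64 + 49 + 1]
  = √114
  ≈ 10.68

10.68


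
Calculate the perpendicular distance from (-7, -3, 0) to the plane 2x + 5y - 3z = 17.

distance = |a·x₀ + b·y₀ + c·z₀ - d| / √(a² + b² + c²)
  = |2·(-7) + 5·(-3) + (-3)·0 - 17| / √(2² + 5² + (-3)²)
  = |-14 - 15 + 0 - 17| / √(4 + 25 + 9)
  = |-46| / √38
  = 46 / 6.164
  ≈ 7.462

7.462


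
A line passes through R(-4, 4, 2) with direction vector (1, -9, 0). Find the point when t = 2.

P(t) = R + t·d
  = (-4 + 1·2, 4 + (-9)·2, 2 + 0·2)
  = (-4 + 2, 4 - 18, 2 + 0)
  = (-2, -14, 2)

(-2, -14, 2)


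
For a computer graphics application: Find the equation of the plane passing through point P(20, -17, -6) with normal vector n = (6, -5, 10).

The plane through P with normal n = (a, b, c) satisfies n·(r - P) = 0,
i.e. ax + by + cz = a·x₀ + b·y₀ + c·z₀.
d = 6·20 + (-5)·(-17) + 10·(-6)
  = 120 + 85 - 60
  = 145
Equation: 6x - 5y + 10z = 145

6x - 5y + 10z = 145


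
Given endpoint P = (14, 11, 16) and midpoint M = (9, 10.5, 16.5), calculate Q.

Q = 2M - P
  = (2·9 - 14, 2·10.5 - 11, 2·16.5 - 16)
  = (18 - 14, 21 - 11, 33 - 16)
  = (4, 10, 17)

(4, 10, 17)


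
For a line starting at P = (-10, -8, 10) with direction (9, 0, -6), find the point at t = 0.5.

P(t) = P + t·d
  = (-10 + 9·0.5, -8 + 0·0.5, 10 + (-6)·0.5)
  = (-10 + 4.5, -8 + 0, 10 - 3)
  = (-5.5, -8, 7)

(-5.5, -8, 7)


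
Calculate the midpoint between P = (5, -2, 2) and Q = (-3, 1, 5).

M = ((x₁+x₂)/2, (y₁+y₂)/2, (z₁+z₂)/2)
  = ((5 - 3)/2, (-2 + 1)/2, (2 + 5)/2)
  = (2/2, -1/2, 7/2)
  = (1, -0.5, 3.5)

(1, -0.5, 3.5)


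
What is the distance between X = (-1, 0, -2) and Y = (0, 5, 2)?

d = √[(x₂-x₁)² + (y₂-y₁)² + (z₂-z₁)²]
  = √[1² + 5² + 4²]
  = √[1 + 25 + 16]
  = √42
  ≈ 6.481

6.481


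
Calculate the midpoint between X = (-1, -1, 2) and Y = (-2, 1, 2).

M = ((x₁+x₂)/2, (y₁+y₂)/2, (z₁+z₂)/2)
  = ((-1 - 2)/2, (-1 + 1)/2, (2 + 2)/2)
  = (-3/2, 0/2, 4/2)
  = (-1.5, 0, 2)

(-1.5, 0, 2)


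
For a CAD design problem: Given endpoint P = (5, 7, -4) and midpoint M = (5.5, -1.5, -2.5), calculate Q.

Q = 2M - P
  = (2·5.5 - 5, 2·(-1.5) - 7, 2·(-2.5) - (-4))
  = (11 - 5, -3 - 7, -5 + 4)
  = (6, -10, -1)

(6, -10, -1)


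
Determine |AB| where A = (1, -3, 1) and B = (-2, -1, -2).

d = √[(x₂-x₁)² + (y₂-y₁)² + (z₂-z₁)²]
  = √[(-3)² + 2² + (-3)²]
  = √[9 + 4 + 9]
  = √22
  ≈ 4.69

4.69


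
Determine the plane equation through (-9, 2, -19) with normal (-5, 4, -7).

The plane through P with normal n = (a, b, c) satisfies n·(r - P) = 0,
i.e. ax + by + cz = a·x₀ + b·y₀ + c·z₀.
d = (-5)·(-9) + 4·2 + (-7)·(-19)
  = 45 + 8 + 133
  = 186
Equation: -5x + 4y - 7z = 186

-5x + 4y - 7z = 186


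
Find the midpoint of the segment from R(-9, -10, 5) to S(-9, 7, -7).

M = ((x₁+x₂)/2, (y₁+y₂)/2, (z₁+z₂)/2)
  = ((-9 - 9)/2, (-10 + 7)/2, (5 - 7)/2)
  = (-18/2, -3/2, -2/2)
  = (-9, -1.5, -1)

(-9, -1.5, -1)


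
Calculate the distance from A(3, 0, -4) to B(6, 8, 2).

d = √[(x₂-x₁)² + (y₂-y₁)² + (z₂-z₁)²]
  = √[3² + 8² + 6²]
  = √[9 + 64 + 36]
  = √109
  ≈ 10.44

10.44


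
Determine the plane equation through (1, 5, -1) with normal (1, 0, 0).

The plane through P with normal n = (a, b, c) satisfies n·(r - P) = 0,
i.e. ax + by + cz = a·x₀ + b·y₀ + c·z₀.
d = 1·1 + 0·5 + 0·(-1)
  = 1 + 0 + 0
  = 1
Equation: x = 1

x = 1


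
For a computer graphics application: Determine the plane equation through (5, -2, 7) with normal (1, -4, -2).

The plane through P with normal n = (a, b, c) satisfies n·(r - P) = 0,
i.e. ax + by + cz = a·x₀ + b·y₀ + c·z₀.
d = 1·5 + (-4)·(-2) + (-2)·7
  = 5 + 8 - 14
  = -1
Equation: x - 4y - 2z = -1

x - 4y - 2z = -1


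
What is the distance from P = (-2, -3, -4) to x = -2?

distance = |a·x₀ + b·y₀ + c·z₀ - d| / √(a² + b² + c²)
  = |1·(-2) + 0·(-3) + 0·(-4) - (-2)| / √(1² + 0² + 0²)
  = |-2 + 0 + 0 + 2| / √(1 + 0 + 0)
  = |0| / √1
  = 0 / 1
  ≈ 0

0


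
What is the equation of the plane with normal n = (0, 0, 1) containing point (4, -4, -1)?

The plane through P with normal n = (a, b, c) satisfies n·(r - P) = 0,
i.e. ax + by + cz = a·x₀ + b·y₀ + c·z₀.
d = 0·4 + 0·(-4) + 1·(-1)
  = 0 + 0 - 1
  = -1
Equation: z = -1

z = -1


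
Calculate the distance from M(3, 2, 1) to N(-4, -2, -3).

d = √[(x₂-x₁)² + (y₂-y₁)² + (z₂-z₁)²]
  = √[(-7)² + (-4)² + (-4)²]
  = √[49 + 16 + 16]
  = √81
  ≈ 9

9


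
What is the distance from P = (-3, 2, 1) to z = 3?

distance = |a·x₀ + b·y₀ + c·z₀ - d| / √(a² + b² + c²)
  = |0·(-3) + 0·2 + 1·1 - 3| / √(0² + 0² + 1²)
  = |0 + 0 + 1 - 3| / √(0 + 0 + 1)
  = |-2| / √1
  = 2 / 1
  ≈ 2

2


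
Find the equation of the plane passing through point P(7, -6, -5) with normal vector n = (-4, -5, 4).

The plane through P with normal n = (a, b, c) satisfies n·(r - P) = 0,
i.e. ax + by + cz = a·x₀ + b·y₀ + c·z₀.
d = (-4)·7 + (-5)·(-6) + 4·(-5)
  = -28 + 30 - 20
  = -18
Equation: -4x - 5y + 4z = -18

-4x - 5y + 4z = -18


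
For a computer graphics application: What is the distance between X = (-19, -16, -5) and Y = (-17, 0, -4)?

d = √[(x₂-x₁)² + (y₂-y₁)² + (z₂-z₁)²]
  = √[2² + 16² + 1²]
  = √[4 + 256 + 1]
  = √261
  ≈ 16.16

16.16


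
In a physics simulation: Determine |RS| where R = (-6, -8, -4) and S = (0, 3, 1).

d = √[(x₂-x₁)² + (y₂-y₁)² + (z₂-z₁)²]
  = √[6² + 11² + 5²]
  = √[36 + 121 + 25]
  = √182
  ≈ 13.49

13.49


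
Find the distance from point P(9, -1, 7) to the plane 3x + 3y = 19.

distance = |a·x₀ + b·y₀ + c·z₀ - d| / √(a² + b² + c²)
  = |3·9 + 3·(-1) + 0·7 - 19| / √(3² + 3² + 0²)
  = |27 - 3 + 0 - 19| / √(9 + 9 + 0)
  = |5| / √18
  = 5 / 4.243
  ≈ 1.179

1.179


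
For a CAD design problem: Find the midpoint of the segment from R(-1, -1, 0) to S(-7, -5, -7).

M = ((x₁+x₂)/2, (y₁+y₂)/2, (z₁+z₂)/2)
  = ((-1 - 7)/2, (-1 - 5)/2, (0 - 7)/2)
  = (-8/2, -6/2, -7/2)
  = (-4, -3, -3.5)

(-4, -3, -3.5)


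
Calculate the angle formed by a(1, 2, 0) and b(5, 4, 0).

a·b = 1·5 + 2·4 + 0·0 = 5 + 8 + 0 = 13
|a| = √(1² + 2² + 0²) = √5 ≈ 2.236
|b| = √(5² + 4² + 0²) = √41 ≈ 6.403
cos θ = (a·b)/(|a||b|) = 13/(2.236·6.403) ≈ 0.908
θ = arccos(0.908) ≈ 24.78°

24.78°


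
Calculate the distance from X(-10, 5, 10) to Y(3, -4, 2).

d = √[(x₂-x₁)² + (y₂-y₁)² + (z₂-z₁)²]
  = √[13² + (-9)² + (-8)²]
  = √[169 + 81 + 64]
  = √314
  ≈ 17.72

17.72


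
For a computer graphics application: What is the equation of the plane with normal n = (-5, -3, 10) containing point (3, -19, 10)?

The plane through P with normal n = (a, b, c) satisfies n·(r - P) = 0,
i.e. ax + by + cz = a·x₀ + b·y₀ + c·z₀.
d = (-5)·3 + (-3)·(-19) + 10·10
  = -15 + 57 + 100
  = 142
Equation: -5x - 3y + 10z = 142

-5x - 3y + 10z = 142


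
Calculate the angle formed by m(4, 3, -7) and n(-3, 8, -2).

m·n = 4·(-3) + 3·8 + (-7)·(-2) = -12 + 24 + 14 = 26
|m| = √(4² + 3² + (-7)²) = √74 ≈ 8.602
|n| = √((-3)² + 8² + (-2)²) = √77 ≈ 8.775
cos θ = (m·n)/(|m||n|) = 26/(8.602·8.775) ≈ 0.3444
θ = arccos(0.3444) ≈ 69.85°

69.85°


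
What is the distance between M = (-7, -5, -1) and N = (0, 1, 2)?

d = √[(x₂-x₁)² + (y₂-y₁)² + (z₂-z₁)²]
  = √[7² + 6² + 3²]
  = √[49 + 36 + 9]
  = √94
  ≈ 9.695

9.695


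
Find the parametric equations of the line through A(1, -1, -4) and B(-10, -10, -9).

Direction vector d = B - A = (-10 - 1, -10 + 1, -9 + 4) = (-11, -9, -5)
Parametric form r = A + t·d:
x = 1 - 11t, y = -1 - 9t, z = -4 - 5t

x = 1 - 11t, y = -1 - 9t, z = -4 - 5t


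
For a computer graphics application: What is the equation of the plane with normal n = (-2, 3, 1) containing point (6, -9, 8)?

The plane through P with normal n = (a, b, c) satisfies n·(r - P) = 0,
i.e. ax + by + cz = a·x₀ + b·y₀ + c·z₀.
d = (-2)·6 + 3·(-9) + 1·8
  = -12 - 27 + 8
  = -31
Equation: -2x + 3y + z = -31

-2x + 3y + z = -31


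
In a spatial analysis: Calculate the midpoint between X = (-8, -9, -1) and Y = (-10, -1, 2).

M = ((x₁+x₂)/2, (y₁+y₂)/2, (z₁+z₂)/2)
  = ((-8 - 10)/2, (-9 - 1)/2, (-1 + 2)/2)
  = (-18/2, -10/2, 1/2)
  = (-9, -5, 0.5)

(-9, -5, 0.5)


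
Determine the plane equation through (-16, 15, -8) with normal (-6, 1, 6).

The plane through P with normal n = (a, b, c) satisfies n·(r - P) = 0,
i.e. ax + by + cz = a·x₀ + b·y₀ + c·z₀.
d = (-6)·(-16) + 1·15 + 6·(-8)
  = 96 + 15 - 48
  = 63
Equation: -6x + y + 6z = 63

-6x + y + 6z = 63


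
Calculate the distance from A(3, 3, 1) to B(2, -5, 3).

d = √[(x₂-x₁)² + (y₂-y₁)² + (z₂-z₁)²]
  = √[(-1)² + (-8)² + 2²]
  = √[1 + 64 + 4]
  = √69
  ≈ 8.307

8.307


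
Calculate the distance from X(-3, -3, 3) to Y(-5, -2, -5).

d = √[(x₂-x₁)² + (y₂-y₁)² + (z₂-z₁)²]
  = √[(-2)² + 1² + (-8)²]
  = √[4 + 1 + 64]
  = √69
  ≈ 8.307

8.307


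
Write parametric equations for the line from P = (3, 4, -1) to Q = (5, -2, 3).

Direction vector d = Q - P = (5 - 3, -2 - 4, 3 + 1) = (2, -6, 4)
Parametric form r = P + t·d:
x = 3 + 2t, y = 4 - 6t, z = -1 + 4t

x = 3 + 2t, y = 4 - 6t, z = -1 + 4t


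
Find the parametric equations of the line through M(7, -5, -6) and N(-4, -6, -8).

Direction vector d = N - M = (-4 - 7, -6 + 5, -8 + 6) = (-11, -1, -2)
Parametric form r = M + t·d:
x = 7 - 11t, y = -5 - t, z = -6 - 2t

x = 7 - 11t, y = -5 - t, z = -6 - 2t


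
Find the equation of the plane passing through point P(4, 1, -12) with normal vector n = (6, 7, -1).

The plane through P with normal n = (a, b, c) satisfies n·(r - P) = 0,
i.e. ax + by + cz = a·x₀ + b·y₀ + c·z₀.
d = 6·4 + 7·1 + (-1)·(-12)
  = 24 + 7 + 12
  = 43
Equation: 6x + 7y - z = 43

6x + 7y - z = 43


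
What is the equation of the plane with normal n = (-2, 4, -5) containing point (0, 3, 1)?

The plane through P with normal n = (a, b, c) satisfies n·(r - P) = 0,
i.e. ax + by + cz = a·x₀ + b·y₀ + c·z₀.
d = (-2)·0 + 4·3 + (-5)·1
  = 0 + 12 - 5
  = 7
Equation: -2x + 4y - 5z = 7

-2x + 4y - 5z = 7


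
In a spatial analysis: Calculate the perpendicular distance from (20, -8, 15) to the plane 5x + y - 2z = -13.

distance = |a·x₀ + b·y₀ + c·z₀ - d| / √(a² + b² + c²)
  = |5·20 + 1·(-8) + (-2)·15 - (-13)| / √(5² + 1² + (-2)²)
  = |100 - 8 - 30 + 13| / √(25 + 1 + 4)
  = |75| / √30
  = 75 / 5.477
  ≈ 13.69

13.69


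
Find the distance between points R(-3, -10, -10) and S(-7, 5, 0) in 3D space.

d = √[(x₂-x₁)² + (y₂-y₁)² + (z₂-z₁)²]
  = √[(-4)² + 15² + 10²]
  = √[16 + 225 + 100]
  = √341
  ≈ 18.47

18.47


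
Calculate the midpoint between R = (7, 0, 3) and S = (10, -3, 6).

M = ((x₁+x₂)/2, (y₁+y₂)/2, (z₁+z₂)/2)
  = ((7 + 10)/2, (0 - 3)/2, (3 + 6)/2)
  = (17/2, -3/2, 9/2)
  = (8.5, -1.5, 4.5)

(8.5, -1.5, 4.5)


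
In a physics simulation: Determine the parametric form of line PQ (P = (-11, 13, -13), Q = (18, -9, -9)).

Direction vector d = Q - P = (18 + 11, -9 - 13, -9 + 13) = (29, -22, 4)
Parametric form r = P + t·d:
x = -11 + 29t, y = 13 - 22t, z = -13 + 4t

x = -11 + 29t, y = 13 - 22t, z = -13 + 4t
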